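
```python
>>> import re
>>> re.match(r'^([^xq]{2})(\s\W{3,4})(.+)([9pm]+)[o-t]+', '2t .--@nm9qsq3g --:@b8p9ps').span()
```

Pattern: anchored at the start of the string; then exactly 2 of any character except [xq] (captured); then whitespace, then 3 to 4 of a non-word character (captured); then one or more of any character (captured); then one or more of one of [9pm] (captured); then one or more of a character in [o-t].
With `match`, the pattern is implicitly anchored at the beginning.
The match spans [0:26] → '2t .--@nm9qsq3g --:@b8p9ps'.
Captured: group 1 = '2t', group 2 = ' .--@', group 3 = 'nm9qsq3g --:@b8p9', group 4 = 'p'.

(0, 26)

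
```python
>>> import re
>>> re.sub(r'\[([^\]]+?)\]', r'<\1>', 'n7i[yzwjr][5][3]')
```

Each match is replaced using the text its own group 1 captured.

'n7i<yzwjr><5><3>'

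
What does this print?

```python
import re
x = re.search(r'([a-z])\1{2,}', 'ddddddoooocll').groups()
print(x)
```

('d',)

`\1` has to match the exact text group 1 already captured.
`re.search` tries every starting position until one works.
The match spans [0:6] → 'dddddd'.
Captured: group 1 = 'd'.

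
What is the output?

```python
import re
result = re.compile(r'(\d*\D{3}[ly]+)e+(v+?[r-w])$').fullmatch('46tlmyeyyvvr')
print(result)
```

None

For `fullmatch`, every character of the input must be accounted for by the pattern.
Here there's no way to consume every character, so the call returns None.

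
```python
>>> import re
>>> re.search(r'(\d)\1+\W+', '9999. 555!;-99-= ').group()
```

`\1` is not a pattern — it's the concrete string captured by group 1, re-applied verbatim.
`search` walks the string left to right and returns the first match it finds.
The match spans [0:6] → '9999. '.
Captured: group 1 = '9'.

'9999. '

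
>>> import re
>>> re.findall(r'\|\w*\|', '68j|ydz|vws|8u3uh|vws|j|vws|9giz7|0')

['|ydz|', '|8u3uh|', '|j|', '|9giz7|']

No capturing groups, so `findall` returns the 4 full match strings.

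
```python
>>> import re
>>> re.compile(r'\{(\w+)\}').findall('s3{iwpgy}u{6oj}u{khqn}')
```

['iwpgy', '6oj', 'khqn']

One capturing group, so `findall` returns just the captured substring from each match — 3 in all.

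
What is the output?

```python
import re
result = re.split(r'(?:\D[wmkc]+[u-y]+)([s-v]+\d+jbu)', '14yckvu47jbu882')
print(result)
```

['14', 'u47jbu', '882']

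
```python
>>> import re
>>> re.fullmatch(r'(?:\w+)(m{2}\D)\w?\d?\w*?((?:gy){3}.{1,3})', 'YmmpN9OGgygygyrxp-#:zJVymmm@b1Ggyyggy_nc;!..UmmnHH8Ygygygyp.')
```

None

For `fullmatch`, every character of the input must be accounted for by the pattern.
Here the string isn't matched end-to-end, so the call returns None.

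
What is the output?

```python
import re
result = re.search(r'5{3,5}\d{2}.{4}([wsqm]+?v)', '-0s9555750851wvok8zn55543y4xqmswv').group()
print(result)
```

555750851wv

Pattern: 3 to 5 of the literal '5', then exactly 2 of a digit, then exactly 4 of any character; then one or more of one of [wsqm] (lazy), then the literal 'v' (captured).
The match spans [4:15] → '555750851wv'.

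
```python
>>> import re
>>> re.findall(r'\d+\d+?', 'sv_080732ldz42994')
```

The pattern matches one or more of a digit; then one or more of a digit (lazy).
Walking the string: at [3:9] → '080732'; at [12:17] → '42994'.
With no groups in the pattern, `findall` gives back each whole match — 2 here.

['080732', '42994']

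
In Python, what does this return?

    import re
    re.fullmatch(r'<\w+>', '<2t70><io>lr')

None

For `fullmatch`, every character of the input must be accounted for by the pattern.
Here the string isn't matched end-to-end, so the call returns None.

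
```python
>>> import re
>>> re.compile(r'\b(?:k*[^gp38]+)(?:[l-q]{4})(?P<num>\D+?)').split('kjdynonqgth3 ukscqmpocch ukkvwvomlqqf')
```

['', 'g', 'th3', 'c', 'ch', 'f', '']

`re.split` interleaves the captured-group text with the surrounding fragments.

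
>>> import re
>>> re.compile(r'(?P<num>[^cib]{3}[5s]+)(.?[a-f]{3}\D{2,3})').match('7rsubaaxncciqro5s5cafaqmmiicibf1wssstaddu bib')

None

With `match`, the pattern is implicitly anchored at the beginning.
Here position 0 doesn't satisfy it, so the call returns None.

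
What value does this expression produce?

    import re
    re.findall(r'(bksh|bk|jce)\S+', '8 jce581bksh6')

['jce']

Walking the string: at [2:13] match 'jce581bksh6', group 1 = 'jce'.
`findall` collects group 1 from the one match (1 total).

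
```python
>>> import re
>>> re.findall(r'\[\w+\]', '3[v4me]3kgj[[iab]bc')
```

Walking the string: at [1:7] → '[v4me]'; at [12:17] → '[iab]'.
With no groups in the pattern, `findall` gives back each whole match — 2 here.

['[v4me]', '[iab]']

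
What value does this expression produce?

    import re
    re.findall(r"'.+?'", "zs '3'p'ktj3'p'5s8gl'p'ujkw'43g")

["'3'", "'ktj3'", "'5s8gl'", "'ujkw'"]

With the lazy modifier that quantifier settles for the fewest repetitions that let the rest of the pattern succeed (the atoms after it are unaffected and can still be greedy).
Matches: at [3:6] → "'3'"; at [7:13] → "'ktj3'"; at [14:21] → "'5s8gl'"; at [22:28] → "'ujkw'".
Since nothing is captured, `findall` lists the 4 matched substrings directly.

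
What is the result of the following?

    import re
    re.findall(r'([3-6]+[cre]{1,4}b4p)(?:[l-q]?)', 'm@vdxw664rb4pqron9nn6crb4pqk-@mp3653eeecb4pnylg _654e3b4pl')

Pattern: one or more of a character in [3-6], then 1 to 4 of one of [cre], then the literal 'b4p' (captured); then optionally a character in [l-q] (non-capturing group).
Because there's exactly one group, `findall` drops the full match and keeps group 1 from each hit.

['664rb4p', '6crb4p', '3653eeecb4p']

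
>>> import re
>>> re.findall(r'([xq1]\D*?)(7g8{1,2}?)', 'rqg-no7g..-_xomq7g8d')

This matches one of [xq1], then zero or more of a non-digit (lazy) (captured); then the literal '7g', then 1 to 2 of a literal '8' (lazy) (captured).
Scanning left to right: at [12:19] match 'xomq7g8', groups = ('xomq', '7g8').
`findall` packs the 2 group values into a tuple for every match.

[('xomq', '7g8')]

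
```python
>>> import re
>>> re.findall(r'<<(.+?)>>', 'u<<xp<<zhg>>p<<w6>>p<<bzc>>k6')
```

['xp<<zhg', 'w6', 'bzc']

Lazy quantifiers expand one character at a time until the remainder of the pattern can match.
Matches: at [1:12] match '<<xp<<zhg>>', group 1 = 'xp<<zhg'; at [13:19] match '<<w6>>', group 1 = 'w6'; at [20:27] match '<<bzc>>', group 1 = 'bzc'.
Because there's exactly one group, `findall` drops the full match and keeps group 1 from each hit.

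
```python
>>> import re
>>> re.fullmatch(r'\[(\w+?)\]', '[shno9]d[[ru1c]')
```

None

`re.fullmatch` requires the pattern to consume the entire string.
Here there's no way to consume every character, so the call returns None.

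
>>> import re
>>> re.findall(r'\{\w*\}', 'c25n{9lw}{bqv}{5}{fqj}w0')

['{9lw}', '{bqv}', '{5}', '{fqj}']

Walking the string: at [4:9] → '{9lw}'; at [9:14] → '{bqv}'; at [14:17] → '{5}'; at [17:22] → '{fqj}'.
With no groups in the pattern, `findall` gives back each whole match — 4 here.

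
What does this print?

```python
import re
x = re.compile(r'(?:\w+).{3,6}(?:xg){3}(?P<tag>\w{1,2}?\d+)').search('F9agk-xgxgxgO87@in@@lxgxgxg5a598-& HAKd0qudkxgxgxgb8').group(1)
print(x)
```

O87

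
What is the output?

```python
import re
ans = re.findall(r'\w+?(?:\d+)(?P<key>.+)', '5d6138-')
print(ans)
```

['-']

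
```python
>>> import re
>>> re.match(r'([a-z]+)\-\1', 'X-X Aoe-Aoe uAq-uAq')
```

None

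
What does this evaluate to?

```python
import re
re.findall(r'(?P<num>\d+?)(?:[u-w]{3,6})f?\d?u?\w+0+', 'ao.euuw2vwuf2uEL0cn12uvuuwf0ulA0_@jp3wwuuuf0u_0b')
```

Pattern: one or more of a digit (lazy) (captured as 'num'); then 3 to 6 of a character in [u-w] (non-capturing group); then optionally the literal 'f', then optionally a digit, then optionally a literal 'u'; then one or more of a word character, then one or more of a literal '0'.
Walking the string: at [7:32] match '2vwuf2uEL0cn12uvuuwf0ulA0', group 1 = '2'; at [36:47] match '3wwuuuf0u_0', group 1 = '3'.
With a single group, `findall` returns only what that group captured — 2 items.

['2', '3']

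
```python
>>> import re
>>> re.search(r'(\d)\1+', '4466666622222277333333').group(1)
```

'4'

The match spans [0:2] → '44'.
Captured: group 1 = '4'.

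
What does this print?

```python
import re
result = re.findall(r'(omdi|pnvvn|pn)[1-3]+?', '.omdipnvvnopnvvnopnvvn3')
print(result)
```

['pnvvn']

Walking the string: at [17:23] match 'pnvvn3', group 1 = 'pnvvn'.
One capturing group, so `findall` returns just the captured substring from the one match — 1 in all.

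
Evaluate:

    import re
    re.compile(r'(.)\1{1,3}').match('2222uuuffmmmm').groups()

('2',)

A backreference is literal: `\1` must see the identical characters the first group matched.
`re.match` only tries the pattern at the start of the string.
The match spans [0:4] → '2222'.
Captured: group 1 = '2'.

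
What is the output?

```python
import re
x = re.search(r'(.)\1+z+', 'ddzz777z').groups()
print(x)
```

('d',)

`\1` has to match the exact text group 1 already captured.
Unlike `match`, `search` isn't anchored — it looks for the pattern anywhere in the string.
The match spans [0:4] → 'ddzz'.
Captured: group 1 = 'd'.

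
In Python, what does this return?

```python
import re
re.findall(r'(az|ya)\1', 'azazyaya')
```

`\1` is not a pattern — it's the concrete string captured by group 1, re-applied verbatim.
`findall` collects group 1 from each match (2 total).

['az', 'ya']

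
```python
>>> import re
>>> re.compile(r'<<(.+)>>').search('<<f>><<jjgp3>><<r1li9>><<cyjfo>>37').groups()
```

`search` walks the string left to right and returns the first match it finds.
The match spans [0:32] → '<<f>><<jjgp3>><<r1li9>><<cyjfo>>'.
Captured: group 1 = 'f>><<jjgp3>><<r1li9>><<cyjfo'.

('f>><<jjgp3>><<r1li9>><<cyjfo',)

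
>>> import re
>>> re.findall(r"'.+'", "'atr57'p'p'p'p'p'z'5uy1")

["'atr57'p'p'p'p'p'z'"]

Matches: at [0:19] → "'atr57'p'p'p'p'p'z'".
No capturing groups, so `findall` returns the 1 full match string.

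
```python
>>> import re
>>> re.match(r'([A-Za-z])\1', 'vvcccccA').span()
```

(0, 2)

A backreference is literal: `\1` must see the identical characters the first group matched.
`re.match` won't scan ahead — the pattern has to work from the very first character.
The match spans [0:2] → 'vv'.
Captured: group 1 = 'v'.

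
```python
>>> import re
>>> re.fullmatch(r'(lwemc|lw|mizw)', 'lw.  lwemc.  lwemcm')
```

None

`re.fullmatch` is like wrapping the pattern in `^…$` (in single-line mode).
Here there's no way to consume every character, so the call returns None.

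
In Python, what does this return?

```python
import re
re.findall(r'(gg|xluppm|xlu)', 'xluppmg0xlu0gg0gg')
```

['xluppm', 'xlu', 'gg', 'gg']

The regex engine tests alternatives in the order written; an earlier branch that matches wins even if a later one would match more.
Walking the string: at [0:6] match 'xluppm', group 1 = 'xluppm'; at [8:11] match 'xlu', group 1 = 'xlu'; at [12:14] match 'gg', group 1 = 'gg'; at [15:17] match 'gg', group 1 = 'gg'.
Because there's exactly one group, `findall` drops the full match and keeps group 1 from each hit.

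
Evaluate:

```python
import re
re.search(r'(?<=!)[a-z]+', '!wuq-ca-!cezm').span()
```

Because the assertion is zero-width, the text it checks is not consumed and won't appear in the result.
The match spans [1:4] → 'wuq'.

(1, 4)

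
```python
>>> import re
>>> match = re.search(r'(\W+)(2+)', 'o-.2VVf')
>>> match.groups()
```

('-.', '2')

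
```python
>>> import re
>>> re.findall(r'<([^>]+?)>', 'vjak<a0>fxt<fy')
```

['a0']

Scanning left to right: at [4:8] match '<a0>', group 1 = 'a0'.
One capturing group, so `findall` returns just the captured substring from the one match — 1 in all.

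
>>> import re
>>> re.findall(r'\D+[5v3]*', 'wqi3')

The pattern matches one or more of a non-digit; then zero or more of one of [5v3].
With no groups in the pattern, `findall` gives back each whole match — 1 here.

['wqi3']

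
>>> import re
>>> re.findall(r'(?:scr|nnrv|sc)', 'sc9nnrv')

['sc', 'nnrv']

Walking the string: at [0:2] → 'sc'; at [3:7] → 'nnrv'.
No capturing groups, so `findall` returns the 2 full match strings.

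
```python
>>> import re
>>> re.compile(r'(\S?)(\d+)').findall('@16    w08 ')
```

[('@', '16'), ('w', '08')]

Pattern: optionally a non-whitespace character (captured); then one or more of a digit (captured).
Walking the string: at [0:3] match '@16', groups = ('@', '16'); at [7:10] match 'w08', groups = ('w', '08').
With 2 capturing groups, `findall` returns a 2-tuple per match.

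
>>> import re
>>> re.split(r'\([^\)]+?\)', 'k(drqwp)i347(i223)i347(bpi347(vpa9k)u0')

Splitting on the pattern gives 4 pieces.

['k', 'i347', 'i347', 'u0']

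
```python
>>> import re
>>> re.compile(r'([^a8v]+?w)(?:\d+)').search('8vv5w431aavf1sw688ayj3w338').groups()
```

Pattern: one or more of any character except [a8v] (lazy), then the literal 'w' (captured); then one or more of a digit (non-capturing group).
`re.search` scans for the first position where the pattern succeeds.
The match spans [3:8] → '5w431'.
Captured: group 1 = '5w'.

('5w',)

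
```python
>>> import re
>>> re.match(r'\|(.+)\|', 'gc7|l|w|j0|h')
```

None

`re.match` only tries the pattern at the start of the string.
Here the string doesn't start with a match, so the call returns None.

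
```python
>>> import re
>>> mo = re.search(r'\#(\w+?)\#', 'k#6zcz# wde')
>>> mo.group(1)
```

'6zcz'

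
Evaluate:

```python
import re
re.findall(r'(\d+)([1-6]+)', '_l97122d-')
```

[('9712', '2')]

Pattern: one or more of a digit (captured); then one or more of a character in [1-6] (captured).
Matches: at [2:7] match '97122', groups = ('9712', '2').
Multiple groups make `findall` return tuples — one 2-tuple for the one match.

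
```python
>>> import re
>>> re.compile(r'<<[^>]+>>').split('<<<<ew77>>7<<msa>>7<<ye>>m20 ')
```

['', '7', '7', 'm20 ']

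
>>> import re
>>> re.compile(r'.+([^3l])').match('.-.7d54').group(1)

The match spans [0:7] → '.-.7d54'.
Captured: group 1 = '4'.

'4'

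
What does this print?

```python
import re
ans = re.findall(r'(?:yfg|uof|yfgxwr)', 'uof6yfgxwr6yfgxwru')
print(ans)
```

`|` is ordered: at each position the engine commits to the first alternative that works.
Matches: at [0:3] → 'uof'; at [4:7] → 'yfg'; at [11:14] → 'yfg'.
No capturing groups, so `findall` returns the 3 full match strings.

['uof', 'yfg', 'yfg']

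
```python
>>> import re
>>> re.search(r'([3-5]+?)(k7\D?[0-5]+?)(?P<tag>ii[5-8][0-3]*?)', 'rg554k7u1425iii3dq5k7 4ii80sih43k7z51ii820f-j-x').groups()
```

('5', 'k7 4', 'ii8')

The pattern matches one or more of a character in [3-5] (lazy) (captured); then the literal 'k7', then optionally a non-digit, then one or more of a character in [0-5] (lazy) (captured); then the literal 'ii', then a character in [5-8], then zero or more of a character in [0-3] (lazy) (captured as 'tag').
Lazy quantifiers expand one character at a time until the remainder of the pattern can match.
Unlike `match`, `search` isn't anchored — it looks for the pattern anywhere in the string.
The match spans [18:26] → '5k7 4ii8'.
Captured: group 1 = '5', group 2 = 'k7 4', group 3 = 'ii8'.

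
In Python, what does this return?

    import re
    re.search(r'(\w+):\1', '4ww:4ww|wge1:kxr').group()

`\1` has to match the exact text group 1 already captured.
`re.search` scans for the first position where the pattern succeeds.
The match spans [0:7] → '4ww:4ww'.
Captured: group 1 = '4ww'.

'4ww:4ww'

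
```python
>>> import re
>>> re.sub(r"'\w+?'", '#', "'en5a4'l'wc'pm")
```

'#l#pm'

Matches: at [0:7] → "'en5a4'"; at [8:12] → "'wc'".
Every occurrence is swapped for '#'.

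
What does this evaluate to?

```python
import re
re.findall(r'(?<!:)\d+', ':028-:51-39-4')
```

['28', '1', '39', '4']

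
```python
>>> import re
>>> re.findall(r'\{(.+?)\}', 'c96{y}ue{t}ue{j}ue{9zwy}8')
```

['y', 't', 'j', '9zwy']

Lazy quantifiers expand one character at a time until the remainder of the pattern can match.
Walking the string: at [3:6] match '{y}', group 1 = 'y'; at [8:11] match '{t}', group 1 = 't'; at [13:16] match '{j}', group 1 = 'j'; at [18:24] match '{9zwy}', group 1 = '9zwy'.
Because there's exactly one group, `findall` drops the full match and keeps group 1 from each hit.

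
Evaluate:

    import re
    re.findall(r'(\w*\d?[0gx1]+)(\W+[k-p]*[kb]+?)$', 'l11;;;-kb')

The pattern matches zero or more of a word character, then optionally a digit, then one or more of one of [0gx1] (captured); then one or more of a non-word character, then zero or more of a character in [k-p], then one or more of one of [kb] (lazy) (captured); then anchored at the end.
With 2 capturing groups, `findall` returns a 2-tuple per match.

[('l11', ';;;-kb')]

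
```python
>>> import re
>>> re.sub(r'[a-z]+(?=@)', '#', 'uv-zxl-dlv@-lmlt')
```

'uv-zxl-#@-lmlt'

Lookahead/lookbehind check context without consuming it, so the matched span excludes the asserted characters.
`sub` substitutes '#' at each match site.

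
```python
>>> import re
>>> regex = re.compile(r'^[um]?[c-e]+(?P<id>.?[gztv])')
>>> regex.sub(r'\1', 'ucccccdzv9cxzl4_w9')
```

`\1` in the replacement pulls in group 1's text for each match.

'zv9cxzl4_w9'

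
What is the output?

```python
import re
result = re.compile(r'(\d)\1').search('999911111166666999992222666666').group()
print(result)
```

The backreference `\1` re-matches whatever the first group consumed, character for character.
The match spans [0:2] → '99'.

99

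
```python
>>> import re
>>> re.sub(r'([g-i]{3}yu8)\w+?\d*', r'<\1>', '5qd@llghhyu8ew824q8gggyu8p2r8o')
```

Pattern: exactly 3 of a character in [g-i], then the literal 'yu8' (captured); then one or more of a word character (lazy), then zero or more of a digit.
Matches: at [6:13] → 'ghhyu8e'; at [19:27] → 'gggyu8p2'.
`\1` in the replacement pulls in group 1's text for each match.

'5qd@ll<ghhyu8>w824q8<gggyu8>r8o'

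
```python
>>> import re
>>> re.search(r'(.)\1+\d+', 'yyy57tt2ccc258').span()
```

(0, 5)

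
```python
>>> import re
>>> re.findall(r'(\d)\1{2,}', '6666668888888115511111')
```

['6', '8', '1']

A backreference is literal: `\1` must see the identical characters the first group matched.
With a single group, `findall` returns only what that group captured — 3 items.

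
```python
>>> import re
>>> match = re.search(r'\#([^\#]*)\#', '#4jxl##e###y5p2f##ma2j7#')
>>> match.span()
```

The match spans [0:6] → '#4jxl#'.

(0, 6)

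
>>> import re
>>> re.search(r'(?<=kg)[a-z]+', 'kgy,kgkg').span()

(2, 3)

Lookahead/lookbehind check context without consuming it, so the matched span excludes the asserted characters.
The match spans [2:3] → 'y'.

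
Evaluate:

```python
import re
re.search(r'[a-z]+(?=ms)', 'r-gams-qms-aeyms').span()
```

(2, 4)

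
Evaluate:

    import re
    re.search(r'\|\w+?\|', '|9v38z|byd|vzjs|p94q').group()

Unlike `match`, `search` isn't anchored — it looks for the pattern anywhere in the string.
The match spans [0:7] → '|9v38z|'.

'|9v38z|'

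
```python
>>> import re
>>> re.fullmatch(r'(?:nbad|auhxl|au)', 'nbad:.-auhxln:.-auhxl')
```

None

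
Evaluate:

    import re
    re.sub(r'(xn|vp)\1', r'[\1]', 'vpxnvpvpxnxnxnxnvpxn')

A backreference is literal: `\1` must see the identical characters the first group matched.
Matches: at [4:8] → 'vpvp'; at [8:12] → 'xnxn'; at [12:16] → 'xnxn'.
Each match is replaced using the text its own group 1 captured.

'vpxn[vp][xn][xn]vpxn'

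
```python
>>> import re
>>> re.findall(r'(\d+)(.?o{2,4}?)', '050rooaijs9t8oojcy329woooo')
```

[('050', 'roo'), ('8', 'oo'), ('329', 'woo')]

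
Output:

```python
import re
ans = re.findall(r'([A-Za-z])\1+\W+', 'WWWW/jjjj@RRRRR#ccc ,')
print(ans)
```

['W', 'j', 'R', 'c']

The backreference `\1` re-matches whatever the first group consumed, character for character.
`findall` collects group 1 from each match (4 total).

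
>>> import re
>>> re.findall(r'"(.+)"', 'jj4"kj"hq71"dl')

['kj"hq71']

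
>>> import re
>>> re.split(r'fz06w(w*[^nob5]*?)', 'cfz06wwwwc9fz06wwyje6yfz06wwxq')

This matches the literal 'fz', then the literal '06w'; then zero or more of a literal 'w', then zero or more of any character except [nob5] (lazy) (captured).
With a capturing group present, the delimiter's captured portion is kept in the result list.

['c', 'www', 'c9', 'w', 'yje6y', 'w', 'xq']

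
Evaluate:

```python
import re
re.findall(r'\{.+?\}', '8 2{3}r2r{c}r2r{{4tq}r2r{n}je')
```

Because the quantifier is non-greedy, it stops expanding at the earliest point where the rest of the pattern can succeed.
Walking the string: at [3:6] → '{3}'; at [9:12] → '{c}'; at [15:21] → '{{4tq}'; at [24:27] → '{n}'.
With no groups in the pattern, `findall` gives back each whole match — 4 here.

['{3}', '{c}', '{{4tq}', '{n}']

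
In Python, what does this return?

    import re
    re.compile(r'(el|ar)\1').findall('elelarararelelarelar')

`\1` has to match the exact text group 1 already captured.
Matches: at [0:4] match 'elel', group 1 = 'el'; at [4:8] match 'arar', group 1 = 'ar'; at [10:14] match 'elel', group 1 = 'el'.
Because there's exactly one group, `findall` drops the full match and keeps group 1 from each hit.

['el', 'ar', 'el']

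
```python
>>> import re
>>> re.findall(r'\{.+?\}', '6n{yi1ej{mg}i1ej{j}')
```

['{yi1ej{mg}', '{j}']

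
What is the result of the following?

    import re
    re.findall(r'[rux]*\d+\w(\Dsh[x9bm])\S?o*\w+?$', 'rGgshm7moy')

`findall` collects group 1 from each match (0 total).
Nothing in the string satisfies the pattern, so the list is empty.

[]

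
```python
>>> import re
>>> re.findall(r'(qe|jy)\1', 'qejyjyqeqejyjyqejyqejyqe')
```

After group 1 captures some text, `\1` only succeeds where that same text appears again.
Matches: at [2:6] match 'jyjy', group 1 = 'jy'; at [6:10] match 'qeqe', group 1 = 'qe'; at [10:14] match 'jyjy', group 1 = 'jy'.
`findall` collects group 1 from each match (3 total).

['jy', 'qe', 'jy']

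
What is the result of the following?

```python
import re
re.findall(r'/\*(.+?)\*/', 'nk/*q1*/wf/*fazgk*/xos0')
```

['q1', 'fazgk']

A non-greedy quantifier consumes as few characters as it can — just enough that the remainder of the pattern still matches from where it stops; whatever follows it matches normally.
Matches: at [2:8] match '/*q1*/', group 1 = 'q1'; at [10:19] match '/*fazgk*/', group 1 = 'fazgk'.
`findall` collects group 1 from each match (2 total).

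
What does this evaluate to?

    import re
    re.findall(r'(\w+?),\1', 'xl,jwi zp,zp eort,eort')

['zp', 'eort']

After group 1 captures some text, `\1` only succeeds where that same text appears again.
With a single group, `findall` returns only what that group captured — 2 items.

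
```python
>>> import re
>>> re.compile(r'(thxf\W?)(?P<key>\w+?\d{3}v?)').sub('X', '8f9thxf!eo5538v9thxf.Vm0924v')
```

The pattern matches the literal 't', then the literal 'hxf', then optionally a non-word character (captured); then one or more of a word character (lazy), then exactly 3 of a digit, then optionally the literal 'v' (captured as 'key').
Each match is replaced by 'X'.

'8f9X8v9X4v'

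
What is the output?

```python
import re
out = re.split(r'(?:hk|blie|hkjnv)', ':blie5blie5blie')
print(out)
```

Matches to split on: at [1:5] → 'blie'; at [6:10] → 'blie'; at [11:15] → 'blie'.
Each match becomes a cut point; 4 segments remain.

[':', '5', '5', '']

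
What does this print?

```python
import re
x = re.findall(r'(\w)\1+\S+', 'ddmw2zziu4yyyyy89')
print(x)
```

A backreference is literal: `\1` must see the identical characters the first group matched.
Because there's exactly one group, `findall` drops the full match and keeps group 1 from the one hit.

['d']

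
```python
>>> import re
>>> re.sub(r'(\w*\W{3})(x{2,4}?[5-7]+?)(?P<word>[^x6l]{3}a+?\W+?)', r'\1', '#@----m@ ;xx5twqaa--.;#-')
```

This matches zero or more of a word character, then exactly 3 of a non-word character (captured); then 2 to 4 of a literal 'x' (lazy), then one or more of a character in [5-7] (lazy) (captured); then exactly 3 of any character except [x6l], then one or more of a literal 'a' (lazy), then one or more of a non-word character (lazy) (captured as 'word').
Matches: at [6:19] → 'm@ ;xx5twqaa-'.
`\1` in the replacement pulls in group 1's text for each match.

'#@----m@ ;-.;#-'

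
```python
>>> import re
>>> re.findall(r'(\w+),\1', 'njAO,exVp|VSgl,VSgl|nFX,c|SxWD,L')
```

['VSgl']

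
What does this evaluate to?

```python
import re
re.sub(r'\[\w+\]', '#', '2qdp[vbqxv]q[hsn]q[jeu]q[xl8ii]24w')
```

`sub` substitutes '#' at each match site.

'2qdp#q#q#q#24w'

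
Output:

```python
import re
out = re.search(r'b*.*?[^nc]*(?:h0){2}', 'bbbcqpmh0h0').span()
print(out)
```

(0, 11)

Pattern: zero or more of the literal 'b', then zero or more of any character (lazy); then zero or more of any character except [nc], then the literal 'h0' repeated 2 times.
Unlike `match`, `search` isn't anchored — it looks for the pattern anywhere in the string.
The match spans [0:11] → 'bbbcqpmh0h0'.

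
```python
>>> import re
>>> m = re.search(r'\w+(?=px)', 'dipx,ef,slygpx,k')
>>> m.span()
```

(0, 2)

The `(?=…)`/`(?<=…)` assertion just peeks at neighbouring text; it doesn't advance the match position.
`re.search` tries every starting position until one works.
The match spans [0:2] → 'di'.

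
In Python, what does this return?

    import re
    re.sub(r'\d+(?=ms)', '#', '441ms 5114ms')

The `(?=…)`/`(?<=…)` assertion just peeks at neighbouring text; it doesn't advance the match position.
Matches: at [0:3] → '441'; at [6:10] → '5114'.
Every occurrence is swapped for '#'.

'#ms #ms'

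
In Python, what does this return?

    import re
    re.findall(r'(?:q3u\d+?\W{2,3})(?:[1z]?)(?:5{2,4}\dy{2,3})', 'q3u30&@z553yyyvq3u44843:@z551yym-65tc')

['q3u30&@z553yyy', 'q3u44843:@z551yy']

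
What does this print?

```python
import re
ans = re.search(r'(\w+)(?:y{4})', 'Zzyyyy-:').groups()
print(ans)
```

This matches one or more of a word character (captured); then exactly 4 of a literal 'y' (non-capturing group).
Unlike `match`, `search` isn't anchored — it looks for the pattern anywhere in the string.
The match spans [0:6] → 'Zzyyyy'.
Captured: group 1 = 'Zz'.

('Zz',)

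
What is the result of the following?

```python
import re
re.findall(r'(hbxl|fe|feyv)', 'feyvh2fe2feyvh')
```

Alternation isn't longest-match — the leftmost alternative that fits at this position is chosen.
Matches: at [0:2] match 'fe', group 1 = 'fe'; at [6:8] match 'fe', group 1 = 'fe'; at [9:11] match 'fe', group 1 = 'fe'.
`findall` collects group 1 from each match (3 total).

['fe', 'fe', 'fe']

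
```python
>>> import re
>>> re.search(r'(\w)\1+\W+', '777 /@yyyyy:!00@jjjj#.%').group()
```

'777 /@'

`\1` has to match the exact text group 1 already captured.
The match spans [0:6] → '777 /@'.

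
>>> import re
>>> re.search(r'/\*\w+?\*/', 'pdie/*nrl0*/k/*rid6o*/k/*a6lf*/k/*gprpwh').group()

`re.search` tries every starting position until one works.
The match spans [4:12] → '/*nrl0*/'.

'/*nrl0*/'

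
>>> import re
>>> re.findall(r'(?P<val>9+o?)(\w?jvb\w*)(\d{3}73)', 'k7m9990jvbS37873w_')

[('999', '0jvbS', '37873')]

Pattern: one or more of a literal '9', then optionally a literal 'o' (captured as 'val'); then optionally a word character, then the literal 'jvb', then zero or more of a word character (captured); then exactly 3 of a digit, then the literal '73' (captured).
`findall` packs the 3 group values into a tuple for every match.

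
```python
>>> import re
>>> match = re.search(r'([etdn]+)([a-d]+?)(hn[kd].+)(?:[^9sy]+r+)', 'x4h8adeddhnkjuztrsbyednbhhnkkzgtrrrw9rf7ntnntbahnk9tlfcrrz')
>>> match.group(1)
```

The pattern matches one or more of one of [etdn] (captured); then one or more of a character in [a-d] (lazy) (captured); then the literal 'hn', then one of [kd], then one or more of any character (captured); then one or more of any character except [9sy], then one or more of a literal 'r' (non-capturing group).
`re.search` tries every starting position until one works.
The match spans [5:57] → 'deddhnkjuztrsbyednbhhnkkzgtrrrw9rf7ntnntbahnk9tlfcrr'.
Captured: group 1 = 'ded', group 2 = 'd', group 3 = 'hnkjuztrsbyednbhhnkkzgtrrrw9rf7ntnntbahnk9tlfc'.

'ded'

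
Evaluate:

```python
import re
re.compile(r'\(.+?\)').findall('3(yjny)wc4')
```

Scanning left to right: at [1:7] → '(yjny)'.
No capturing groups, so `findall` returns the 1 full match string.

['(yjny)']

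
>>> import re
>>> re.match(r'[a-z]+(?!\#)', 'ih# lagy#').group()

`re.match` won't scan ahead — the pattern has to work from the very first character.
The match spans [0:1] → 'i'.

'i'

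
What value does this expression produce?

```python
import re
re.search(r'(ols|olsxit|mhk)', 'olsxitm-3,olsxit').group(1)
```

Alternation isn't longest-match — the leftmost alternative that fits at this position is chosen.
Unlike `match`, `search` isn't anchored — it looks for the pattern anywhere in the string.
The match spans [0:3] → 'ols'.
Captured: group 1 = 'ols'.

'ols'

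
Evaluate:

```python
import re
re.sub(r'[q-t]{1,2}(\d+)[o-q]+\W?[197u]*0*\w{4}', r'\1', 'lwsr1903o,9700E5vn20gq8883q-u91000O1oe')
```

This matches 1 to 2 of a character in [q-t]; then one or more of a digit (captured); then one or more of a character in [o-q], then optionally a non-word character, then zero or more of one of [197u]; then zero or more of a literal '0', then exactly 4 of a word character.
Matches: at [2:18] → 'sr1903o,9700E5vn'; at [21:38] → 'q8883q-u91000O1oe'.
The replacement refers to a captured group, so each match is rewritten using its own captured text.

'lw190320g8883'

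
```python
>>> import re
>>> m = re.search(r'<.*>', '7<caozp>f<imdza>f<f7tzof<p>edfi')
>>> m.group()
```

'<caozp>f<imdza>f<f7tzof<p>'

Unlike `match`, `search` isn't anchored — it looks for the pattern anywhere in the string.
The match spans [1:27] → '<caozp>f<imdza>f<f7tzof<p>'.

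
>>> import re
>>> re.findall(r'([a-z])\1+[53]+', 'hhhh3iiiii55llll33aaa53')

`\1` has to match the exact text group 1 already captured.
Because there's exactly one group, `findall` drops the full match and keeps group 1 from each hit.

['h', 'i', 'l', 'a']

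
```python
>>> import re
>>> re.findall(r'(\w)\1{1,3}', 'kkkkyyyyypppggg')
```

['k', 'y', 'p', 'g']

`\1` has to match the exact text group 1 already captured.
Because there's exactly one group, `findall` drops the full match and keeps group 1 from each hit.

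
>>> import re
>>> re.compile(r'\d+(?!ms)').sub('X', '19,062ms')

'X,X2ms'

The negative lookaround is zero-width — it rules out positions where the adjacent text would match, without consuming anything.
Every occurrence is swapped for 'X'.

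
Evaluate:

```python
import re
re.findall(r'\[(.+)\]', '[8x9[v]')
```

['8x9[v']

Scanning left to right: at [0:7] match '[8x9[v]', group 1 = '8x9[v'.
One capturing group, so `findall` returns just the captured substring from the one match — 1 in all.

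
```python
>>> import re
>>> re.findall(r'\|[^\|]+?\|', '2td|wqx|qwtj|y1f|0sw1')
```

['|wqx|', '|y1f|']

With no groups in the pattern, `findall` gives back each whole match — 2 here.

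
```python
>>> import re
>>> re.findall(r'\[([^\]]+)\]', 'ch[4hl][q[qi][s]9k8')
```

['4hl', 'q[qi', 's']

With a single group, `findall` returns only what that group captured — 3 items.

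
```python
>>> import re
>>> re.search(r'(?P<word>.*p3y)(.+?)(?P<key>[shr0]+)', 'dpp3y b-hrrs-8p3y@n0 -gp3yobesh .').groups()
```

The pattern matches zero or more of any character, then the literal 'p3y' (captured as 'word'); then one or more of any character (lazy) (captured); then one or more of one of [shr0] (captured as 'key').
A non-greedy quantifier consumes as few characters as it can — just enough that the remainder of the pattern still matches from where it stops; whatever follows it matches normally.
`re.search` scans for the first position where the pattern succeeds.
The match spans [0:31] → 'dpp3y b-hrrs-8p3y@n0 -gp3yobesh'.
Captured: group 1 = 'dpp3y b-hrrs-8p3y@n0 -gp3y', group 2 = 'obe', group 3 = 'sh'.

('dpp3y b-hrrs-8p3y@n0 -gp3y', 'obe', 'sh')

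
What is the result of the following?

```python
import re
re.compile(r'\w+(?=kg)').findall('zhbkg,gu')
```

Because the assertion is zero-width, the text it checks is not consumed and won't appear in the result.
Matches: at [0:3] → 'zhb'.
`findall` yields the raw match text (1 of them) because the pattern has no groups.

['zhb']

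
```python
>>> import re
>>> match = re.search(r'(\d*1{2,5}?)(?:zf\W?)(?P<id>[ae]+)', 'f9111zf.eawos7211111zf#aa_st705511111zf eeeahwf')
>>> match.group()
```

'9111zf.ea'

The match spans [1:10] → '9111zf.ea'.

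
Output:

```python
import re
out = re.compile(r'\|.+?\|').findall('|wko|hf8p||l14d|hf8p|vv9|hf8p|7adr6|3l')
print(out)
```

Matches: at [0:5] → '|wko|'; at [9:16] → '||l14d|'; at [20:25] → '|vv9|'; at [29:36] → '|7adr6|'.
With no groups in the pattern, `findall` gives back each whole match — 4 here.

['|wko|', '||l14d|', '|vv9|', '|7adr6|']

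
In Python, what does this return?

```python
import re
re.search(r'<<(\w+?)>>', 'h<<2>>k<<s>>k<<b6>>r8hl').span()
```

`re.search` scans for the first position where the pattern succeeds.
The match spans [1:6] → '<<2>>'.
Captured: group 1 = '2'.

(1, 6)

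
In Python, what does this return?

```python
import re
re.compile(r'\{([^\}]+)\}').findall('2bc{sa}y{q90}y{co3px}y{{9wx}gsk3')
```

`findall` collects group 1 from each match (4 total).

['sa', 'q90', 'co3px', '{9wx']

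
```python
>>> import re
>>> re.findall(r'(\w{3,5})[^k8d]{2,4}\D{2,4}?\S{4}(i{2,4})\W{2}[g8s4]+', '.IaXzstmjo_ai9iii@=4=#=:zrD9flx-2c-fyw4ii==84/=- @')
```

2 groups means each result is a tuple of 2 captured strings — 2 here.

[('IaXzs', 'ii'), ('zrD9f', 'ii')]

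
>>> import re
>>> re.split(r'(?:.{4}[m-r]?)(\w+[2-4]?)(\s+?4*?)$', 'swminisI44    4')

['', 'isI44', '    4', '']

Pattern: exactly 4 of any character, then optionally a character in [m-r] (non-capturing group); then one or more of a word character, then optionally a character in [2-4] (captured); then one or more of whitespace (lazy), then zero or more of the literal '4' (lazy) (captured); then anchored at the end.
Matches to split on: at [0:15] → 'swminisI44    4'.
With a capturing group present, the delimiter's captured portion is kept in the result list.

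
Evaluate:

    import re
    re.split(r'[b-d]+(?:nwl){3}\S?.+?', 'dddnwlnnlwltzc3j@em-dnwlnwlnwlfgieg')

This matches one or more of a character in [b-d]; then the literal 'nwl' repeated 3 times, then optionally a non-whitespace character, then one or more of any character (lazy).
Because the quantifier is non-greedy, it stops expanding at the earliest point where the rest of the pattern can succeed.
Matches to split on: at [20:32] → 'dnwlnwlnwlfg'.
Each match becomes a cut point; 2 segments remain.

['dddnwlnnlwltzc3j@em-', 'ieg']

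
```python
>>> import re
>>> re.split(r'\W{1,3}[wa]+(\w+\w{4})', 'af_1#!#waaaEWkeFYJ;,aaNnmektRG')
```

['af_1', 'EWkeFYJ', '', 'NnmektRG', '']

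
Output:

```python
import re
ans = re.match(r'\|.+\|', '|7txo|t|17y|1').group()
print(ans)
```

|7txo|t|17y|

With `match`, the pattern is implicitly anchored at the beginning.
The match spans [0:12] → '|7txo|t|17y|'.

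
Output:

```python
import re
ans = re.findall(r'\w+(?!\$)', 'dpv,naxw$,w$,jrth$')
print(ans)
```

['dpv', 'nax', 'jrt']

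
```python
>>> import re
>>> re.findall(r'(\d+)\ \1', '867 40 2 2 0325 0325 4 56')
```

['2', '0325']

The backreference `\1` re-matches whatever the first group consumed, character for character.
`findall` collects group 1 from each match (2 total).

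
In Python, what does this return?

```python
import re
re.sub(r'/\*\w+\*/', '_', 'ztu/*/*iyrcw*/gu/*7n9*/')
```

'ztu/*_gu_'

`sub` substitutes '_' at each match site.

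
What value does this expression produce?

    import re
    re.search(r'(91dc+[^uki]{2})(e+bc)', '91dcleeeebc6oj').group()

'91dcleeeebc'

The match spans [0:11] → '91dcleeeebc'.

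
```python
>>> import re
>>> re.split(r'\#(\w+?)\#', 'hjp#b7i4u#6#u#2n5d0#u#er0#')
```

['hjp', 'b7i4u', '6', 'u', '2n5d0', 'u', 'er0#']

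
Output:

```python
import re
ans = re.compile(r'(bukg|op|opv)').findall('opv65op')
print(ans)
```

The regex engine tests alternatives in the order written; an earlier branch that matches wins even if a later one would match more.
Scanning left to right: at [0:2] match 'op', group 1 = 'op'; at [5:7] match 'op', group 1 = 'op'.
With a single group, `findall` returns only what that group captured — 2 items.

['op', 'op']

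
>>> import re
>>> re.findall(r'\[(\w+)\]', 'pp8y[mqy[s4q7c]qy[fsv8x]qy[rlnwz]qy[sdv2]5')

Because there's exactly one group, `findall` drops the full match and keeps group 1 from each hit.

['s4q7c', 'fsv8x', 'rlnwz', 'sdv2']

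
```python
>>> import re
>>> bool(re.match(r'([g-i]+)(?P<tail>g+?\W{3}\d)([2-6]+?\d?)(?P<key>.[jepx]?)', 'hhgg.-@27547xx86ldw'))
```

False

The pattern matches one or more of a character in [g-i] (captured); then one or more of a literal 'g' (lazy), then exactly 3 of a non-word character, then a digit (captured as 'tail'); then one or more of a character in [2-6] (lazy), then optionally a digit (captured); then any character, then optionally one of [jepx] (captured as 'key').
`re.match` only tries the pattern at the start of the string.
Here the pattern fails at index 0, so the call returns None, and `bool(None)` is False.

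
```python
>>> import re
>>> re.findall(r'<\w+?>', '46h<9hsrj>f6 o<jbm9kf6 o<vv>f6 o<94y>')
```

No capturing groups, so `findall` returns the 3 full match strings.

['<9hsrj>', '<vv>', '<94y>']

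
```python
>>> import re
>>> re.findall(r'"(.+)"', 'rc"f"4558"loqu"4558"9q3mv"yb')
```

['f"4558"loqu"4558"9q3mv']

Scanning left to right: at [2:26] match '"f"4558"loqu"4558"9q3mv"', group 1 = 'f"4558"loqu"4558"9q3mv'.
`findall` collects group 1 from the one match (1 total).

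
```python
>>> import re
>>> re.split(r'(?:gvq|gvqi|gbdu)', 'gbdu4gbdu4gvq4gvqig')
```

Alternation tries branches left to right and keeps the first one that lets the overall match succeed at that position.
The string is cut at each match, leaving 5 pieces.

['', '4', '4', '4', 'ig']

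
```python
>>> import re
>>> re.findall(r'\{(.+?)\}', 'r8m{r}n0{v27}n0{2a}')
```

['r', 'v27', '2a']

Because the quantifier is non-greedy, it stops expanding at the earliest point where the rest of the pattern can succeed.
With a single group, `findall` returns only what that group captured — 3 items.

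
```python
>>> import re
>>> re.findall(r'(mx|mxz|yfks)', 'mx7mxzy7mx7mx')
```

Alternation isn't longest-match — the leftmost alternative that fits at this position is chosen.
One capturing group, so `findall` returns just the captured substring from each match — 4 in all.

['mx', 'mx', 'mx', 'mx']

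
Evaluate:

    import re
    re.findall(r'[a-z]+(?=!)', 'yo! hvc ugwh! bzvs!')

['yo', 'ugwh', 'bzvs']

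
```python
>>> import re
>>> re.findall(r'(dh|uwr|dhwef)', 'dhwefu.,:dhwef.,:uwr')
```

['dh', 'dh', 'uwr']

Alternation tries branches left to right and keeps the first one that lets the overall match succeed at that position.
One capturing group, so `findall` returns just the captured substring from each match — 3 in all.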